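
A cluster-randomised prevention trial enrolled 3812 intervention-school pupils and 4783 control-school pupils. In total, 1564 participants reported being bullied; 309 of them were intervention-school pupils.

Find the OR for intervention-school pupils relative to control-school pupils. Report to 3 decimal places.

0.248

intervention-school pupils without the outcome: 3812 − 309 = 3503
control-school pupils with the outcome: 1564 − 309 = 1255
control-school pupils without the outcome: 4783 − 1255 = 3528
OR = (309 × 3528) / (3503 × 1255) = 1090152/4396265 ≈ 0.248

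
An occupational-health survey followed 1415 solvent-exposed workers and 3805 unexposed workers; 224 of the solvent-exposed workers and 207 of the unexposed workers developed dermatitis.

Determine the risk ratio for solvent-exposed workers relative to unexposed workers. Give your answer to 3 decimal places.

2.910

risk, solvent-exposed workers = 224/1415 = 0.1583
risk, unexposed workers = 207/3805 = 0.0544
RR = 0.1583 / 0.0544 = 2.910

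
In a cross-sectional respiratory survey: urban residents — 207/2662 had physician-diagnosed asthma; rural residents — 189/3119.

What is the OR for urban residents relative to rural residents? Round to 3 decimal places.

OR = (207 × 2930) / (2455 × 189) = 606510/463995 ≈ 1.307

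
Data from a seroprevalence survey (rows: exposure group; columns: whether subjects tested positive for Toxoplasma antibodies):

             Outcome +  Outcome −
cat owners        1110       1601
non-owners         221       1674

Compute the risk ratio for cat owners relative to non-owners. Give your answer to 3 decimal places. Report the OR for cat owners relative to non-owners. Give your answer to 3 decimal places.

RR = 3.511; OR = 5.252

risk, cat owners = 1110/2711 = 0.4094
risk, non-owners = 221/1895 = 0.1166
RR = 0.4094 / 0.1166 = 3.511
odds, cat owners = 1110/1601 = 0.6933
odds, non-owners = 221/1674 = 0.1320
OR = 0.6933 / 0.1320 = 5.252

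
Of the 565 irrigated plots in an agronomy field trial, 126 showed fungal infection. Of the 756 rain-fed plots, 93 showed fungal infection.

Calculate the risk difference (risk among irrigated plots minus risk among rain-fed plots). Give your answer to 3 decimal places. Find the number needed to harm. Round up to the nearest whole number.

risk, irrigated plots = 126/565 = 0.2230
risk, rain-fed plots = 93/756 = 0.1230
risk difference = 0.2230 − 0.1230 = 0.100
absolute risk difference = 0.099993
1 / 0.099993 = 10.001 → round up → 11

RD = 0.100; NNH = 11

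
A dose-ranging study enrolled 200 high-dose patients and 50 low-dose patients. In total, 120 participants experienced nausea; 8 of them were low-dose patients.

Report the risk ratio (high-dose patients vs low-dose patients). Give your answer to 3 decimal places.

RR ≈ 3.500

high-dose patients with the outcome: 120 − 8 = 112
high-dose patients without the outcome: 200 − 112 = 88
low-dose patients without the outcome: 50 − 8 = 42
risk, high-dose patients = 112/200 = 0.5600
risk, low-dose patients = 8/50 = 0.1600
RR = 0.5600 / 0.1600 = 3.500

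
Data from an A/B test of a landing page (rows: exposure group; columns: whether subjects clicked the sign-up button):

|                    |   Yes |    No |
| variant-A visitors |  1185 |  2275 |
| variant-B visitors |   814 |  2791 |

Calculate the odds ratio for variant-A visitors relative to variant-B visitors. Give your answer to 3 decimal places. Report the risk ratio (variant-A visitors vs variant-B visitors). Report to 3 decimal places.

OR = (1185 × 2791) / (2275 × 814) = 3307335/1851850 ≈ 1.786
risk, variant-A visitors = 1185/3460 = 0.3425
risk, variant-B visitors = 814/3605 = 0.2258
RR = 0.3425 / 0.2258 = 1.517

OR = 1.786; RR = 1.517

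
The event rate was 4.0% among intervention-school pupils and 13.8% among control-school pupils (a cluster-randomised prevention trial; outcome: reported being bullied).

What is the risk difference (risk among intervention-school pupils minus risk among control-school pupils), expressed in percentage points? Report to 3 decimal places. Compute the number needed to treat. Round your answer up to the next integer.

RD = -9.800; NNT = 11

risk difference = 0.04000 − 0.13800 = -0.09800 → -9.800 percentage points
absolute risk difference = 0.098000
1 / 0.098000 = 10.204 → round up → 11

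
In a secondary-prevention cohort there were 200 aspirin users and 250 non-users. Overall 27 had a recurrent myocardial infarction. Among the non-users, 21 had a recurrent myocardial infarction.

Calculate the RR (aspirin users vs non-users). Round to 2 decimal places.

aspirin users with the outcome: 27 − 21 = 6
aspirin users without the outcome: 200 − 6 = 194
non-users without the outcome: 250 − 21 = 229
risk, aspirin users = 6/200 = 0.03000
risk, non-users = 21/250 = 0.08400
RR = 0.03000 / 0.08400 = 0.36

RR: 0.36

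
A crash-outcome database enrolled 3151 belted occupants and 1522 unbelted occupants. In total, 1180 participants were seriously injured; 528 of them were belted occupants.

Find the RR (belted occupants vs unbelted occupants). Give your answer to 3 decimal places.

belted occupants without the outcome: 3151 − 528 = 2623
unbelted occupants with the outcome: 1180 − 528 = 652
unbelted occupants without the outcome: 1522 − 652 = 870
risk, belted occupants = 528/3151 = 0.1676
risk, unbelted occupants = 652/1522 = 0.4284
RR = 0.1676 / 0.4284 = 0.391

0.391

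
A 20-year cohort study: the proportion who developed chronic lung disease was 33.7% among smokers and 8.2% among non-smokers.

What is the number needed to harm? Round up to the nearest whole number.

NNH ≈ 4

absolute risk difference = 0.255000
1 / 0.255000 = 3.922 → round up → 4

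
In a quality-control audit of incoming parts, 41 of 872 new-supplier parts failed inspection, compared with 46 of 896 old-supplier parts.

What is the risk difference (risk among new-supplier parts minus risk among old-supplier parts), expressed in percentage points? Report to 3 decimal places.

-0.432

risk, new-supplier parts = 41/872 = 0.04702
risk, old-supplier parts = 46/896 = 0.05134
risk difference = 0.04702 − 0.05134 = -0.00432 → -0.432 percentage points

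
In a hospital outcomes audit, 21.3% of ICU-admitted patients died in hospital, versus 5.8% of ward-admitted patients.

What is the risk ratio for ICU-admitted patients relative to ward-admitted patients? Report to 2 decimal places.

RR = 0.2130 / 0.0580 = 3.67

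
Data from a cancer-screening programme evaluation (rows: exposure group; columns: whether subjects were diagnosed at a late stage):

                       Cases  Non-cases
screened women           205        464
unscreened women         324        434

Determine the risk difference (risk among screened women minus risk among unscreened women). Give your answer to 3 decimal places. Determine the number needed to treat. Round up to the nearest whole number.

RD = -0.121; NNT = 9

risk, screened women = 205/669 = 0.3064
risk, unscreened women = 324/758 = 0.4274
risk difference = 0.3064 − 0.4274 = -0.121
absolute risk difference = 0.121013
1 / 0.121013 = 8.264 → round up → 9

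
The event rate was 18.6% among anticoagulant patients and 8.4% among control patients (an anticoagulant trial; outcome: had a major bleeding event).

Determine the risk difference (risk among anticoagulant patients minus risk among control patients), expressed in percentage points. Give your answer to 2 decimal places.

risk difference = 0.1860 − 0.0840 = 0.1020 → 10.20 percentage points

10.20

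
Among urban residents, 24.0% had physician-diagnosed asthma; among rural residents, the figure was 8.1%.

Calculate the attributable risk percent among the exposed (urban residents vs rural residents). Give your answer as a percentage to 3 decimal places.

AR% = (0.2400 − 0.0810) / 0.2400 = 0.6625 → 66.250%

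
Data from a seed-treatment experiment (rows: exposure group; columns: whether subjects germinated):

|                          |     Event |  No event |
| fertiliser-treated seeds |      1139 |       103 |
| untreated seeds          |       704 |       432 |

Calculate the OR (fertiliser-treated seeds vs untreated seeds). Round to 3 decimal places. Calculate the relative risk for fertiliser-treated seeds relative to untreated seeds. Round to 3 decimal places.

OR = 6.786; RR = 1.480

odds, fertiliser-treated seeds = 1139/103 = 11.0583
odds, untreated seeds = 704/432 = 1.6296
OR = 11.0583 / 1.6296 = 6.786
risk, fertiliser-treated seeds = 1139/1242 = 0.9171
risk, untreated seeds = 704/1136 = 0.6197
RR = 0.9171 / 0.6197 = 1.480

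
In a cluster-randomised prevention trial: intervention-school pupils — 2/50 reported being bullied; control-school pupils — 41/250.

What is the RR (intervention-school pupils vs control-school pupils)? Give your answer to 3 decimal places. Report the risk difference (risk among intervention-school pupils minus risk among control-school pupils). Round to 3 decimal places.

risk, intervention-school pupils = 2/50 = 0.04000
risk, control-school pupils = 41/250 = 0.16400
RR = 0.04000 / 0.16400 = 0.244
risk difference = 0.04000 − 0.16400 = -0.124

RR = 0.244; RD = -0.124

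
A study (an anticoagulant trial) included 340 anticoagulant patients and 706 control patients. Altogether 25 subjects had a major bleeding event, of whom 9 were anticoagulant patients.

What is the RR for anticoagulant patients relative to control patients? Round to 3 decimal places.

1.168

anticoagulant patients without the outcome: 340 − 9 = 331
control patients with the outcome: 25 − 9 = 16
control patients without the outcome: 706 − 16 = 690
risk, anticoagulant patients = 9/340 = 0.02647
risk, control patients = 16/706 = 0.02266
RR = 0.02647 / 0.02266 = 1.168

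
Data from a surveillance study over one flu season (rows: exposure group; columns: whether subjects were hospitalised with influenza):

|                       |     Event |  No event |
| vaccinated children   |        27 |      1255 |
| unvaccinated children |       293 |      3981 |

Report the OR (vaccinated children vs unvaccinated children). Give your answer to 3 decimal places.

OR = (27 × 3981) / (1255 × 293) = 107487/367715 ≈ 0.292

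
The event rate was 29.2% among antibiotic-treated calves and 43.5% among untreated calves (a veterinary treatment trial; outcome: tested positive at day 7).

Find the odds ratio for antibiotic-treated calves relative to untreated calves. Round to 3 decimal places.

OR ≈ 0.536

odds, antibiotic-treated calves = 0.2920/0.7080 = 0.4124
odds, untreated calves = 0.4350/0.5650 = 0.7699
OR = 0.4124 / 0.7699 = 0.536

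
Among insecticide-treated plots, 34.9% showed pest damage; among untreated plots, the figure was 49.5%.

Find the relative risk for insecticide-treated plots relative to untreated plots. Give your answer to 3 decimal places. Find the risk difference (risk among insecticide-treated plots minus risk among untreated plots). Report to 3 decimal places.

RR = 0.3490 / 0.4950 = 0.705
risk difference = 0.3490 − 0.4950 = -0.146

RR = 0.705; RD = -0.146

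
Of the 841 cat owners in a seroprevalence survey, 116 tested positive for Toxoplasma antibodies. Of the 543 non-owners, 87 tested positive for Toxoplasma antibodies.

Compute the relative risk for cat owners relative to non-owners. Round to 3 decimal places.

risk, cat owners = 116/841 = 0.1379
risk, non-owners = 87/543 = 0.1602
RR = 0.1379 / 0.1602 = 0.861

RR ≈ 0.861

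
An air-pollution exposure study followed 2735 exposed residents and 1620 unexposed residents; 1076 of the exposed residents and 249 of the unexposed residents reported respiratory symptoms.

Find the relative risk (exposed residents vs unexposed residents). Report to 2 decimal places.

risk, exposed residents = 1076/2735 = 0.3934
risk, unexposed residents = 249/1620 = 0.1537
RR = 0.3934 / 0.1537 = 2.56

RR = 2.56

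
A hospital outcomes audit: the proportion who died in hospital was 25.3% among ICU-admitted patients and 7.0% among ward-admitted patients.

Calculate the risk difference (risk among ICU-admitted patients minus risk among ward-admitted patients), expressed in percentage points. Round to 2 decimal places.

risk difference = 0.2530 − 0.0700 = 0.1830 → 18.30 percentage points

RD ≈ 18.30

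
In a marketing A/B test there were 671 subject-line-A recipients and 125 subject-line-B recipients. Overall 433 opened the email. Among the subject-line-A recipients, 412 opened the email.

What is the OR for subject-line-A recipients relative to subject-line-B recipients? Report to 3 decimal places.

OR = 7.878

subject-line-A recipients without the outcome: 671 − 412 = 259
subject-line-B recipients with the outcome: 433 − 412 = 21
subject-line-B recipients without the outcome: 125 − 21 = 104
OR = (412 × 104) / (259 × 21) = 42848/5439 ≈ 7.878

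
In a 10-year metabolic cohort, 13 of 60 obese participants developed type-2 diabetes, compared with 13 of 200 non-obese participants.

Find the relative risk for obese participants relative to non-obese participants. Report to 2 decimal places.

RR ≈ 3.33

risk, obese participants = 13/60 = 0.2167
risk, non-obese participants = 13/200 = 0.0650
RR = 0.2167 / 0.0650 = 3.33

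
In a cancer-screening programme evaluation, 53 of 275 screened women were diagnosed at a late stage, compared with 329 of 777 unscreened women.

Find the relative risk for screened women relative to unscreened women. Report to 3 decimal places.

risk, screened women = 53/275 = 0.1927
risk, unscreened women = 329/777 = 0.4234
RR = 0.1927 / 0.4234 = 0.455

RR: 0.455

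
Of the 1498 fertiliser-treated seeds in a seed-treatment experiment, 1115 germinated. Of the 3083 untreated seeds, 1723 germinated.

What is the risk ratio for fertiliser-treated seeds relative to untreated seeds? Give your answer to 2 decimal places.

RR: 1.33

risk, fertiliser-treated seeds = 1115/1498 = 0.7443
risk, untreated seeds = 1723/3083 = 0.5589
RR = 0.7443 / 0.5589 = 1.33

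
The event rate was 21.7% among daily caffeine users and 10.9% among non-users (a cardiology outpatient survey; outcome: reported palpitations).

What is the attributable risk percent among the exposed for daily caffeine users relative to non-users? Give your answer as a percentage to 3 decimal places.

AR% = (0.2170 − 0.1090) / 0.2170 = 0.4977 → 49.770%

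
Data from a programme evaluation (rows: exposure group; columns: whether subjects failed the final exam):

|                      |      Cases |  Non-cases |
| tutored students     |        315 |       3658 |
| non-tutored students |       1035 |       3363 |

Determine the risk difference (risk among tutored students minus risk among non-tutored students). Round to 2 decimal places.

risk, tutored students = 315/3973 = 0.0793
risk, non-tutored students = 1035/4398 = 0.2353
risk difference = 0.0793 − 0.2353 = -0.16

RD ≈ -0.16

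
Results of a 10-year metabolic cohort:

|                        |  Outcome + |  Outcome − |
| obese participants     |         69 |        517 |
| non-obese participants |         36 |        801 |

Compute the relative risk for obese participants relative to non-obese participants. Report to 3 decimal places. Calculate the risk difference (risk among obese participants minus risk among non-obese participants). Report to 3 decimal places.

RR = 2.738; RD = 0.075

risk, obese participants = 69/586 = 0.11775
risk, non-obese participants = 36/837 = 0.04301
RR = 0.11775 / 0.04301 = 2.738
risk difference = 0.11775 − 0.04301 = 0.075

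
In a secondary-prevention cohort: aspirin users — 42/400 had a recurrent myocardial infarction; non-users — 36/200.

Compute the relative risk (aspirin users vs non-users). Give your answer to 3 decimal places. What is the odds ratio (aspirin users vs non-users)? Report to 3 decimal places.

RR = 0.583; OR = 0.534

risk, aspirin users = 42/400 = 0.1050
risk, non-users = 36/200 = 0.1800
RR = 0.1050 / 0.1800 = 0.583
OR = (42 × 164) / (358 × 36) = 6888/12888 ≈ 0.534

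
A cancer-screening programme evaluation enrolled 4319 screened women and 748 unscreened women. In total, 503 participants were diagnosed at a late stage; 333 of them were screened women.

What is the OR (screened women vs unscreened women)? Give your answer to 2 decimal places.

screened women without the outcome: 4319 − 333 = 3986
unscreened women with the outcome: 503 − 333 = 170
unscreened women without the outcome: 748 − 170 = 578
odds, screened women = 333/3986 = 0.0835
odds, unscreened women = 170/578 = 0.2941
OR = 0.0835 / 0.2941 = 0.28

OR: 0.28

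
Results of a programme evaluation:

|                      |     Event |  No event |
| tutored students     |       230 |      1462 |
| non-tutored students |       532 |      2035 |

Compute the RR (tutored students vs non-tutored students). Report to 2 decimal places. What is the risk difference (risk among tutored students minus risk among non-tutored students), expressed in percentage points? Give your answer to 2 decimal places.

RR = 0.66; RD = -7.13

risk, tutored students = 230/1692 = 0.1359
risk, non-tutored students = 532/2567 = 0.2072
RR = 0.1359 / 0.2072 = 0.66
risk difference = 0.1359 − 0.2072 = -0.0713 → -7.13 percentage points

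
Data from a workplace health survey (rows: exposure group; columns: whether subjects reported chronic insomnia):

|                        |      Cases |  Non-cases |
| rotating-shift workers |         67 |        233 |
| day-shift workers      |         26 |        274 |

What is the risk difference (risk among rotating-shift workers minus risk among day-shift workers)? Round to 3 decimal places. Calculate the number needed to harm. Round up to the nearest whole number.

risk, rotating-shift workers = 67/300 = 0.2233
risk, day-shift workers = 26/300 = 0.0867
risk difference = 0.2233 − 0.0867 = 0.137
absolute risk difference = 0.136667
1 / 0.136667 = 7.317 → round up → 8

RD = 0.137; NNH = 8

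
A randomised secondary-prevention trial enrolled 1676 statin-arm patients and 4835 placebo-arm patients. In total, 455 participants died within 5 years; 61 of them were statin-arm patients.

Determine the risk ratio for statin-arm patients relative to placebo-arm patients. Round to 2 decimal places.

RR = 0.45

statin-arm patients without the outcome: 1676 − 61 = 1615
placebo-arm patients with the outcome: 455 − 61 = 394
placebo-arm patients without the outcome: 4835 − 394 = 4441
risk, statin-arm patients = 61/1676 = 0.03640
risk, placebo-arm patients = 394/4835 = 0.08149
RR = 0.03640 / 0.08149 = 0.45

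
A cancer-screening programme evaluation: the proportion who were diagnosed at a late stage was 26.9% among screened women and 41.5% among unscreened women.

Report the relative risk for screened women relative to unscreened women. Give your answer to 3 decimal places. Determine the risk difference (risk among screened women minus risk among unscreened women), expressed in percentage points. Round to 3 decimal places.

RR = 0.2690 / 0.4150 = 0.648
risk difference = 0.2690 − 0.4150 = -0.1460 → -14.600 percentage points

RR = 0.648; RD = -14.600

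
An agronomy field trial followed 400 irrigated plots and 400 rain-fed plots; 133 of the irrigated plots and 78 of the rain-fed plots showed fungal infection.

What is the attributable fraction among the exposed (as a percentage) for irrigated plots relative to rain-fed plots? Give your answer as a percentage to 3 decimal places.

41.353%

risk, irrigated plots = 133/400 = 0.3325
risk, rain-fed plots = 78/400 = 0.1950
AR% = (0.3325 − 0.1950) / 0.3325 = 0.4135 → 41.353%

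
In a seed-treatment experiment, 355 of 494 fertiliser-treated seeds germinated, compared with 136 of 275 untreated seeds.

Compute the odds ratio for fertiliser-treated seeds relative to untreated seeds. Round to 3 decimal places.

OR ≈ 2.610

odds, fertiliser-treated seeds = 355/139 = 2.5540
odds, untreated seeds = 136/139 = 0.9784
OR = 2.5540 / 0.9784 = 2.610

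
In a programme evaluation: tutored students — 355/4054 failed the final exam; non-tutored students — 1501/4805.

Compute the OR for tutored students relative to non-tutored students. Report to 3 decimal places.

OR = (355 × 3304) / (3699 × 1501) = 1172920/5552199 ≈ 0.211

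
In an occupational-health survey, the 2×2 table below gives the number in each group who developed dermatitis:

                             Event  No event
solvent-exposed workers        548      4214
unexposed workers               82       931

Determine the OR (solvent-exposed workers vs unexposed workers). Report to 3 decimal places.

OR = (548 × 931) / (4214 × 82) = 510188/345548 ≈ 1.476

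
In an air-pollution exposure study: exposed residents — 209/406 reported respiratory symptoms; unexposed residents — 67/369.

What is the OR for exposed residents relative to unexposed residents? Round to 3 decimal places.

OR = (209 × 302) / (197 × 67) = 63118/13199 ≈ 4.782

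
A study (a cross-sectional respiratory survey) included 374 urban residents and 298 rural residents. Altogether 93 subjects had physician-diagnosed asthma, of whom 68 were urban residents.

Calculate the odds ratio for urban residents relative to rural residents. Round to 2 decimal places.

urban residents without the outcome: 374 − 68 = 306
rural residents with the outcome: 93 − 68 = 25
rural residents without the outcome: 298 − 25 = 273
odds, urban residents = 68/306 = 0.2222
odds, rural residents = 25/273 = 0.0916
OR = 0.2222 / 0.0916 = 2.43

OR = 2.43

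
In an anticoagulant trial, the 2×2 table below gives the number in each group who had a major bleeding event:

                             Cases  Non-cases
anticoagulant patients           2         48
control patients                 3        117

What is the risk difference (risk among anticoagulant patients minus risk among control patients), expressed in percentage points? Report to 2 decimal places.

RD: 1.50

risk, anticoagulant patients = 2/50 = 0.04000
risk, control patients = 3/120 = 0.02500
risk difference = 0.04000 − 0.02500 = 0.01500 → 1.50 percentage points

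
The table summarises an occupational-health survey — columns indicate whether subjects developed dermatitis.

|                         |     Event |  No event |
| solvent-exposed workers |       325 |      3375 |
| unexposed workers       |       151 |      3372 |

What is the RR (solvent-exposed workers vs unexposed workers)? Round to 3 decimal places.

risk, solvent-exposed workers = 325/3700 = 0.08784
risk, unexposed workers = 151/3523 = 0.04286
RR = 0.08784 / 0.04286 = 2.049

RR ≈ 2.049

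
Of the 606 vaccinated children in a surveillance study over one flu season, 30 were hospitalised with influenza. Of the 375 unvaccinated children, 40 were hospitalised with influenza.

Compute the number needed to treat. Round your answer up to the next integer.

NNT: 18

risk, vaccinated children = 30/606 = 0.049505
risk, unvaccinated children = 40/375 = 0.106667
absolute risk difference = 0.057162
1 / 0.057162 = 17.494 → round up → 18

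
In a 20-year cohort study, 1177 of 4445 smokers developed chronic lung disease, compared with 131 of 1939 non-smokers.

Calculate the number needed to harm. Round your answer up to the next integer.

6

risk, smokers = 1177/4445 = 0.264792
risk, non-smokers = 131/1939 = 0.067561
absolute risk difference = 0.197231
1 / 0.197231 = 5.070 → round up → 6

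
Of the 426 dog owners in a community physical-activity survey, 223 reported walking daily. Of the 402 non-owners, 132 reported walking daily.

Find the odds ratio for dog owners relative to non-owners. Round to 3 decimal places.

odds, dog owners = 223/203 = 1.0985
odds, non-owners = 132/270 = 0.4889
OR = 1.0985 / 0.4889 = 2.247

OR: 2.247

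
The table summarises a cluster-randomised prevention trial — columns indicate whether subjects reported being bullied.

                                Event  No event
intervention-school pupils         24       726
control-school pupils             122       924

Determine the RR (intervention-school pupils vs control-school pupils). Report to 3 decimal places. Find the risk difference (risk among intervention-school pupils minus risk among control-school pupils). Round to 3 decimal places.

RR = 0.274; RD = -0.085

risk, intervention-school pupils = 24/750 = 0.03200
risk, control-school pupils = 122/1046 = 0.11663
RR = 0.03200 / 0.11663 = 0.274
risk difference = 0.03200 − 0.11663 = -0.085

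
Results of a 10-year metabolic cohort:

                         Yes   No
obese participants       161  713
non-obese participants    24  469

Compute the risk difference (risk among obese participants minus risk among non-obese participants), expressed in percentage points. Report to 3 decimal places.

risk, obese participants = 161/874 = 0.18421
risk, non-obese participants = 24/493 = 0.04868
risk difference = 0.18421 − 0.04868 = 0.13553 → 13.553 percentage points

13.553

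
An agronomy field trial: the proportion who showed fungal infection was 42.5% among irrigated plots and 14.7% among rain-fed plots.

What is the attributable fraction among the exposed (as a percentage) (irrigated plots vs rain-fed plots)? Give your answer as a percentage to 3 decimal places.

AR% = (0.4250 − 0.1470) / 0.4250 = 0.6541 → 65.412%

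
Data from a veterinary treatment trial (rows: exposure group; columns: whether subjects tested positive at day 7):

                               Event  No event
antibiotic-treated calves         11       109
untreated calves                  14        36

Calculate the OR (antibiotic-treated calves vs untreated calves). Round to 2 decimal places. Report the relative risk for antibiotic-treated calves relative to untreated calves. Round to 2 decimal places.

OR = 0.26; RR = 0.33

OR = (11 × 36) / (109 × 14) = 396/1526 ≈ 0.26
risk, antibiotic-treated calves = 11/120 = 0.0917
risk, untreated calves = 14/50 = 0.2800
RR = 0.0917 / 0.2800 = 0.33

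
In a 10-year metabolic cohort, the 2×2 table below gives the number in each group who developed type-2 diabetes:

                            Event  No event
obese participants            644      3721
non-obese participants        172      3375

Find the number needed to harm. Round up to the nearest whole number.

NNH: 11

risk, obese participants = 644/4365 = 0.147537
risk, non-obese participants = 172/3547 = 0.048492
absolute risk difference = 0.099046
1 / 0.099046 = 10.096 → round up → 11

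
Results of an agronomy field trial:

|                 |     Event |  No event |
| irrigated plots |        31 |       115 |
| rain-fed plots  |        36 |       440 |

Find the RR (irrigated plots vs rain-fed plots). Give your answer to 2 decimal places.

2.81

risk, irrigated plots = 31/146 = 0.2123
risk, rain-fed plots = 36/476 = 0.0756
RR = 0.2123 / 0.0756 = 2.81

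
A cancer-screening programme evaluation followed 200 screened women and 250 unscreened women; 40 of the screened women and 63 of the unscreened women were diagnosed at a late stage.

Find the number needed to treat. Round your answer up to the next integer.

NNT: 20

risk, screened women = 40/200 = 0.200000
risk, unscreened women = 63/250 = 0.252000
absolute risk difference = 0.052000
1 / 0.052000 = 19.231 → round up → 20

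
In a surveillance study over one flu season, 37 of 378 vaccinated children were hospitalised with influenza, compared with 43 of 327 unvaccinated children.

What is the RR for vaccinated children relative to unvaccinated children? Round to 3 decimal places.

RR ≈ 0.744

risk, vaccinated children = 37/378 = 0.0979
risk, unvaccinated children = 43/327 = 0.1315
RR = 0.0979 / 0.1315 = 0.744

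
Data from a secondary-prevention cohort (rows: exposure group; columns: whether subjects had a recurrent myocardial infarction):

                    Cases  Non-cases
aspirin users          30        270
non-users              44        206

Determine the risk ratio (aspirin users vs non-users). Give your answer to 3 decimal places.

risk, aspirin users = 30/300 = 0.1000
risk, non-users = 44/250 = 0.1760
RR = 0.1000 / 0.1760 = 0.568

0.568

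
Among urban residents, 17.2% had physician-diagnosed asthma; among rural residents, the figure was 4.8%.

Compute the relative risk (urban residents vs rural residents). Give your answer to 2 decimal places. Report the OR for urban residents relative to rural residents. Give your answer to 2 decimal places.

RR = 3.58; OR = 4.12

RR = 0.17200 / 0.04800 = 3.58
odds, urban residents = 0.17200/0.82800 = 0.20773
odds, rural residents = 0.04800/0.95200 = 0.05042
OR = 0.20773 / 0.05042 = 4.12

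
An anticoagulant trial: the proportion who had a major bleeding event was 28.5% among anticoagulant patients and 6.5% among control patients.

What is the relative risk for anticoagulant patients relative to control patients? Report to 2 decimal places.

RR = 0.2850 / 0.0650 = 4.38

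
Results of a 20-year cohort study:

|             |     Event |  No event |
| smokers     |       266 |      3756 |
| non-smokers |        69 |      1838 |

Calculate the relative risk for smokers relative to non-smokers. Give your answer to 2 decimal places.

risk, smokers = 266/4022 = 0.06614
risk, non-smokers = 69/1907 = 0.03618
RR = 0.06614 / 0.03618 = 1.83

RR = 1.83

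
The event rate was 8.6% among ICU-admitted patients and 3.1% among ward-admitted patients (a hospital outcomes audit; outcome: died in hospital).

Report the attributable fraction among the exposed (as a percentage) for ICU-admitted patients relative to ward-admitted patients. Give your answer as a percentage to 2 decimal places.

AR% = (0.08600 − 0.03100) / 0.08600 = 0.6395 → 63.95%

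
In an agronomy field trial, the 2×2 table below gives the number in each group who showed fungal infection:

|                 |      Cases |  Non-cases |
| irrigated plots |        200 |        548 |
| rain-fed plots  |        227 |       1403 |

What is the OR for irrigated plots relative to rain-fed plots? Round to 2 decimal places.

OR ≈ 2.26

odds, irrigated plots = 200/548 = 0.3650
odds, rain-fed plots = 227/1403 = 0.1618
OR = 0.3650 / 0.1618 = 2.26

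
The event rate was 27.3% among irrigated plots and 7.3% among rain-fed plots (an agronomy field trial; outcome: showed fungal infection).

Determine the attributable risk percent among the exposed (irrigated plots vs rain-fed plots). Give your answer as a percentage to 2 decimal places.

AR% = (0.2730 − 0.0730) / 0.2730 = 0.7326 → 73.26%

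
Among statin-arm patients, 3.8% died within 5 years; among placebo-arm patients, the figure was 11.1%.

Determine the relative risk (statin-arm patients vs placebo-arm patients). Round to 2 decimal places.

RR = 0.03800 / 0.11100 = 0.34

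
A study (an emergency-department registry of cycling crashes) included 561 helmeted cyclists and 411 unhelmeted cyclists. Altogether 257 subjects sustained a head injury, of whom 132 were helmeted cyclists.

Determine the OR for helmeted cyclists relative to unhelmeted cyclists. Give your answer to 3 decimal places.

OR: 0.704

helmeted cyclists without the outcome: 561 − 132 = 429
unhelmeted cyclists with the outcome: 257 − 132 = 125
unhelmeted cyclists without the outcome: 411 − 125 = 286
OR = (132 × 286) / (429 × 125) = 37752/53625 ≈ 0.704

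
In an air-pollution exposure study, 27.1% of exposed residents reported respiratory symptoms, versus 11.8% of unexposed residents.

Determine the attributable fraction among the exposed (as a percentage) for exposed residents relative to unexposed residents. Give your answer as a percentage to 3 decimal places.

AR% = (0.2710 − 0.1180) / 0.2710 = 0.5646 → 56.458%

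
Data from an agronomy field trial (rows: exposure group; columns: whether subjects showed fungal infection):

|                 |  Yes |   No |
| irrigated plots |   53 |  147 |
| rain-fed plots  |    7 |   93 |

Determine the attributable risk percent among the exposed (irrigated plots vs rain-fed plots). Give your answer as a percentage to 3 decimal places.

risk, irrigated plots = 53/200 = 0.2650
risk, rain-fed plots = 7/100 = 0.0700
AR% = (0.2650 − 0.0700) / 0.2650 = 0.7358 → 73.585%

AR% ≈ 73.585%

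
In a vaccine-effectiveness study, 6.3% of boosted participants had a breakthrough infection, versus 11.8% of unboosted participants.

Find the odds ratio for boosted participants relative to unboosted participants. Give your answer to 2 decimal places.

OR ≈ 0.50

odds, boosted participants = 0.0630/0.9370 = 0.0672
odds, unboosted participants = 0.1180/0.8820 = 0.1338
OR = 0.0672 / 0.1338 = 0.50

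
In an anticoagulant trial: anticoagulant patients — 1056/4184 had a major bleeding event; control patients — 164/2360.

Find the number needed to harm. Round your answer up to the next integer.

risk, anticoagulant patients = 1056/4184 = 0.252390
risk, control patients = 164/2360 = 0.069492
absolute risk difference = 0.182899
1 / 0.182899 = 5.467 → round up → 6

NNH = 6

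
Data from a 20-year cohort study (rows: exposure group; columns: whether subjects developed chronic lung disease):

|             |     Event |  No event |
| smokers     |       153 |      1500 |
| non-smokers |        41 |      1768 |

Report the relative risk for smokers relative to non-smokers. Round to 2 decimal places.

risk, smokers = 153/1653 = 0.09256
risk, non-smokers = 41/1809 = 0.02266
RR = 0.09256 / 0.02266 = 4.08

RR ≈ 4.08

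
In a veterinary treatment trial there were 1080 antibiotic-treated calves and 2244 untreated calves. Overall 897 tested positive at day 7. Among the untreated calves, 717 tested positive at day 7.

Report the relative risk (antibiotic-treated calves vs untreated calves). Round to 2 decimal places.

RR ≈ 0.52

antibiotic-treated calves with the outcome: 897 − 717 = 180
antibiotic-treated calves without the outcome: 1080 − 180 = 900
untreated calves without the outcome: 2244 − 717 = 1527
risk, antibiotic-treated calves = 180/1080 = 0.1667
risk, untreated calves = 717/2244 = 0.3195
RR = 0.1667 / 0.3195 = 0.52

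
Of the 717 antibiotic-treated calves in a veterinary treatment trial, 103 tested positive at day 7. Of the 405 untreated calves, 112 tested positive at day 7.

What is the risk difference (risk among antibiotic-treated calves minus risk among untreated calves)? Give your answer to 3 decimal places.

-0.133

risk, antibiotic-treated calves = 103/717 = 0.1437
risk, untreated calves = 112/405 = 0.2765
risk difference = 0.1437 − 0.2765 = -0.133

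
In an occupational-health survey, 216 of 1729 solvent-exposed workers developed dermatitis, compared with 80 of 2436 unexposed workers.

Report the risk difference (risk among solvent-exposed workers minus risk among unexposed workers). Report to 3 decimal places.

RD: 0.092

risk, solvent-exposed workers = 216/1729 = 0.12493
risk, unexposed workers = 80/2436 = 0.03284
risk difference = 0.12493 − 0.03284 = 0.092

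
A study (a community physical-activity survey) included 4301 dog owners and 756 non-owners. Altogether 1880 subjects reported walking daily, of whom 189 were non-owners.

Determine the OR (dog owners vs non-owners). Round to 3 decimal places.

OR = 1.944

dog owners with the outcome: 1880 − 189 = 1691
dog owners without the outcome: 4301 − 1691 = 2610
non-owners without the outcome: 756 − 189 = 567
odds, dog owners = 1691/2610 = 0.6479
odds, non-owners = 189/567 = 0.3333
OR = 0.6479 / 0.3333 = 1.944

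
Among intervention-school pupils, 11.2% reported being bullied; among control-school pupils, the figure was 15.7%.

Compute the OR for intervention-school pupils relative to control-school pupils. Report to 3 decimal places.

odds, intervention-school pupils = 0.1120/0.8880 = 0.1261
odds, control-school pupils = 0.1570/0.8430 = 0.1862
OR = 0.1261 / 0.1862 = 0.677

OR: 0.677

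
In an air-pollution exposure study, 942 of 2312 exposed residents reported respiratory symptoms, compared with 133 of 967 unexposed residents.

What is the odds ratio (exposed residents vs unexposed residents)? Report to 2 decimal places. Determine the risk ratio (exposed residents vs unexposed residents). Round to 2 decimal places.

odds, exposed residents = 942/1370 = 0.6876
odds, unexposed residents = 133/834 = 0.1595
OR = 0.6876 / 0.1595 = 4.31
risk, exposed residents = 942/2312 = 0.4074
risk, unexposed residents = 133/967 = 0.1375
RR = 0.4074 / 0.1375 = 2.96

OR = 4.31; RR = 2.96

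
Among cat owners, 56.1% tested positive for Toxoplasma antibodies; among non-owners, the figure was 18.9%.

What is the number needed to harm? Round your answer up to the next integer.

NNH: 3

absolute risk difference = 0.372000
1 / 0.372000 = 2.688 → round up → 3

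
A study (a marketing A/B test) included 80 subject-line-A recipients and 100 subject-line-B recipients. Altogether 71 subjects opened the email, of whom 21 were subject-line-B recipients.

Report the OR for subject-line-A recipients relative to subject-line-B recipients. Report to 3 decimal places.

subject-line-A recipients with the outcome: 71 − 21 = 50
subject-line-A recipients without the outcome: 80 − 50 = 30
subject-line-B recipients without the outcome: 100 − 21 = 79
OR = (50 × 79) / (30 × 21) = 3950/630 ≈ 6.270

6.270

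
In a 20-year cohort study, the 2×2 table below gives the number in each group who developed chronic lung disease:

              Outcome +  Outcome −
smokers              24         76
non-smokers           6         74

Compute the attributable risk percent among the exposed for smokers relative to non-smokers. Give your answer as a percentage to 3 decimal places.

risk, smokers = 24/100 = 0.2400
risk, non-smokers = 6/80 = 0.0750
AR% = (0.2400 − 0.0750) / 0.2400 = 0.6875 → 68.750%

68.750%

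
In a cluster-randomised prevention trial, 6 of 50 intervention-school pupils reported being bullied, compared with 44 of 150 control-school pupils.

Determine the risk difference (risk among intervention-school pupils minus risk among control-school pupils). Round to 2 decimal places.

risk, intervention-school pupils = 6/50 = 0.1200
risk, control-school pupils = 44/150 = 0.2933
risk difference = 0.1200 − 0.2933 = -0.17

RD = -0.17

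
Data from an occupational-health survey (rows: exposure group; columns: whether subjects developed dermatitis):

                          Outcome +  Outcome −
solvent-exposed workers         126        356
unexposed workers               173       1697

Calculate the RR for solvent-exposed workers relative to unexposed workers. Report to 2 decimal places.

risk, solvent-exposed workers = 126/482 = 0.2614
risk, unexposed workers = 173/1870 = 0.0925
RR = 0.2614 / 0.0925 = 2.83

RR: 2.83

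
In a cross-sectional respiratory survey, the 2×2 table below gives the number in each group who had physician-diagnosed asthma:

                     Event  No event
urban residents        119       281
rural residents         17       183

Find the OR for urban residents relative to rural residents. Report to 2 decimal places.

OR = (119 × 183) / (281 × 17) = 21777/4777 ≈ 4.56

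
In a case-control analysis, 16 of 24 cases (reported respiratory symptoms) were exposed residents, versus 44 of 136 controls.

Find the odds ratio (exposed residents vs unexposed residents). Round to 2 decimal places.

odds, exposed residents = 16/44 = 0.3636
odds, unexposed residents = 8/92 = 0.0870
OR = 0.3636 / 0.0870 = 4.18

4.18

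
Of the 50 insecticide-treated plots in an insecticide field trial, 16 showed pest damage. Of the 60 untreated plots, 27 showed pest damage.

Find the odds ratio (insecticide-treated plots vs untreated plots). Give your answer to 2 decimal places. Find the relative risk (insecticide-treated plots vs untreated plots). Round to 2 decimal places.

OR = 0.58; RR = 0.71

OR = (16 × 33) / (34 × 27) = 528/918 ≈ 0.58
risk, insecticide-treated plots = 16/50 = 0.3200
risk, untreated plots = 27/60 = 0.4500
RR = 0.3200 / 0.4500 = 0.71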